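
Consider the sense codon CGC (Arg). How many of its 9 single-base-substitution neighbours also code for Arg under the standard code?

3

Position 1: none → 0 synonymous.
Position 2: none → 0 synonymous.
Position 3: CGU, CGA, CGG → 3 synonymous.
Total: 0 + 0 + 3 = 3.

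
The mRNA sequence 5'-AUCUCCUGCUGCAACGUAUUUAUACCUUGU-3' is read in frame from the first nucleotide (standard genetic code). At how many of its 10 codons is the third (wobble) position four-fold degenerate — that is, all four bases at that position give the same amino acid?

3

Codon 1 AUC (Ile): third position 3-fold.
Codon 2 UCC (Ser): third position 4-fold.
Codon 3 UGC (Cys): third position 2-fold.
Codon 4 UGC (Cys): third position 2-fold.
Codon 5 AAC (Asn): third position 2-fold.
Codon 6 GUA (Val): third position 4-fold.
Codon 7 UUU (Phe): third position 2-fold.
Codon 8 AUA (Ile): third position 3-fold.
Codon 9 CCU (Pro): third position 4-fold.
Codon 10 UGU (Cys): third position 2-fold.
Four-fold degenerate third positions: 3.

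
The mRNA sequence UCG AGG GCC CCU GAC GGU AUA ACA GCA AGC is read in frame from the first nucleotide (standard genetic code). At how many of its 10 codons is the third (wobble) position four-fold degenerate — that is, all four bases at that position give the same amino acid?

6

Codon 1 UCG (Ser): third position 4-fold.
Codon 2 AGG (Arg): third position 2-fold.
Codon 3 GCC (Ala): third position 4-fold.
Codon 4 CCU (Pro): third position 4-fold.
Codon 5 GAC (Asp): third position 2-fold.
Codon 6 GGU (Gly): third position 4-fold.
Codon 7 AUA (Ile): third position 3-fold.
Codon 8 ACA (Thr): third position 4-fold.
Codon 9 GCA (Ala): third position 4-fold.
Codon 10 AGC (Ser): third position 2-fold.
Four-fold degenerate third positions: 6.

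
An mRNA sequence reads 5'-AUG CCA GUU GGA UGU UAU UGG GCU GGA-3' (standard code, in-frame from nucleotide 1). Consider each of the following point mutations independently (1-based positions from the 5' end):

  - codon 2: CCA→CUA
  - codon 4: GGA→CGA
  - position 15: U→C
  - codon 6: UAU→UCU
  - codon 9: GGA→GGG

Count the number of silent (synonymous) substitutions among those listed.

2

Codon 2: CCA (Pro) → CUA (Leu) — missense.
Codon 4: GGA (Gly) → CGA (Arg) — missense.
Codon 5: UGU (Cys) → UGC (Cys) — synonymous.
Codon 6: UAU (Tyr) → UCU (Ser) — missense.
Codon 9: GGA (Gly) → GGG (Gly) — synonymous.
Synonymous: 2 of 5.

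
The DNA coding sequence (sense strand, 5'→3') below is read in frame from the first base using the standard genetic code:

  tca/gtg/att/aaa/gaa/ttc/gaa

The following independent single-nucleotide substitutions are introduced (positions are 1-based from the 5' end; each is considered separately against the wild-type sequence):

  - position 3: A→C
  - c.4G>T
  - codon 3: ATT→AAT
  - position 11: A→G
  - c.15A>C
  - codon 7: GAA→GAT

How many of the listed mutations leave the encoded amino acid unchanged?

1

Codon 1: TCA (Ser) → TCC (Ser) — synonymous.
Codon 2: GTG (Val) → TTG (Leu) — missense.
Codon 3: ATT (Ile) → AAT (Asn) — missense.
Codon 4: AAA (Lys) → AGA (Arg) — missense.
Codon 5: GAA (Glu) → GAC (Asp) — missense.
Codon 7: GAA (Glu) → GAT (Asp) — missense.
Synonymous: 1 of 6.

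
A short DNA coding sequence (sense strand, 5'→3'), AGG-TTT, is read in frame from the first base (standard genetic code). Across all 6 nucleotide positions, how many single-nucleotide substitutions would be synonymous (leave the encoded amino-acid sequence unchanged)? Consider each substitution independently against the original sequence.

Codon 1 (AGG, Arg): 2 synonymous substitutions.
Codon 2 (TTT, Phe): 1 synonymous substitution.
Total: 2 + 1 = 3.

3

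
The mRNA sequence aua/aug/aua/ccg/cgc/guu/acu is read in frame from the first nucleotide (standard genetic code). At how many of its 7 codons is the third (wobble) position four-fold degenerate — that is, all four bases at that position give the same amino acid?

Codon 1 AUA (Ile): third position 3-fold.
Codon 2 AUG (Met): third position 1-fold.
Codon 3 AUA (Ile): third position 3-fold.
Codon 4 CCG (Pro): third position 4-fold.
Codon 5 CGC (Arg): third position 4-fold.
Codon 6 GUU (Val): third position 4-fold.
Codon 7 ACU (Thr): third position 4-fold.
Four-fold degenerate third positions: 4.

4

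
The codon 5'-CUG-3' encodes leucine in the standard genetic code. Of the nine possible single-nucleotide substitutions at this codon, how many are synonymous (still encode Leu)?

4

Position 1: UUG → 1 synonymous.
Position 2: none → 0 synonymous.
Position 3: CUU, CUC, CUA → 3 synonymous.
Total: 1 + 0 + 3 = 4.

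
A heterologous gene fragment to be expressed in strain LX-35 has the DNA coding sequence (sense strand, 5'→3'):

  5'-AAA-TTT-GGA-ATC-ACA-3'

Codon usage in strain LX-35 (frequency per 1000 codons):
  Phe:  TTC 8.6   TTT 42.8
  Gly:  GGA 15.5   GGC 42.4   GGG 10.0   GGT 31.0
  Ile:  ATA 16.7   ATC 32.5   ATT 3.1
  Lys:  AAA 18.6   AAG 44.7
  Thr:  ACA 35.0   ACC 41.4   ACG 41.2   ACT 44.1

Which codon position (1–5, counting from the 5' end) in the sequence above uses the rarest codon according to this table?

Codon 1 AAA (Lys): 18.6 per 1000.
Codon 2 TTT (Phe): 42.8 per 1000.
Codon 3 GGA (Gly): 15.5 per 1000.
Codon 4 ATC (Ile): 32.5 per 1000.
Codon 5 ACA (Thr): 35.0 per 1000.
Lowest frequency is 15.5 at codon 3.

3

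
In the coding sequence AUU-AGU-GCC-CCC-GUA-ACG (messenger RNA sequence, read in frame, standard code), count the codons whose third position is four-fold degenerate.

4

Codon 1 AUU (Ile): third position 3-fold.
Codon 2 AGU (Ser): third position 2-fold.
Codon 3 GCC (Ala): third position 4-fold.
Codon 4 CCC (Pro): third position 4-fold.
Codon 5 GUA (Val): third position 4-fold.
Codon 6 ACG (Thr): third position 4-fold.
Four-fold degenerate third positions: 4.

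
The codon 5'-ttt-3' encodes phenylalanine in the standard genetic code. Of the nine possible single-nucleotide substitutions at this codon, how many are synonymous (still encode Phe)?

Position 1: none → 0 synonymous.
Position 2: none → 0 synonymous.
Position 3: TTC → 1 synonymous.
Total: 0 + 0 + 1 = 1.

1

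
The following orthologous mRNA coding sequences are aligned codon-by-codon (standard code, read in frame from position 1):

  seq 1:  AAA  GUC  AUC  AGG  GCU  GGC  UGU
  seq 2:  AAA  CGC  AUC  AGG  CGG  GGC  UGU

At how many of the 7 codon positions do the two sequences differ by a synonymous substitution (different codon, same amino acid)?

0

Codon 1: AAA Lys / AAA Lys — identical.
Codon 2: GUC Val / CGC Arg — nonsynonymous.
Codon 3: AUC Ile / AUC Ile — identical.
Codon 4: AGG Arg / AGG Arg — identical.
Codon 5: GCU Ala / CGG Arg — nonsynonymous.
Codon 6: GGC Gly / GGC Gly — identical.
Codon 7: UGU Cys / UGU Cys — identical.
Synonymous differences: 0.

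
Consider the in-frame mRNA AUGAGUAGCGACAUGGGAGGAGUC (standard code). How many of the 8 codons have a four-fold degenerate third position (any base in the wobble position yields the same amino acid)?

Codon 1 AUG (Met): third position 1-fold.
Codon 2 AGU (Ser): third position 2-fold.
Codon 3 AGC (Ser): third position 2-fold.
Codon 4 GAC (Asp): third position 2-fold.
Codon 5 AUG (Met): third position 1-fold.
Codon 6 GGA (Gly): third position 4-fold.
Codon 7 GGA (Gly): third position 4-fold.
Codon 8 GUC (Val): third position 4-fold.
Four-fold degenerate third positions: 3.

3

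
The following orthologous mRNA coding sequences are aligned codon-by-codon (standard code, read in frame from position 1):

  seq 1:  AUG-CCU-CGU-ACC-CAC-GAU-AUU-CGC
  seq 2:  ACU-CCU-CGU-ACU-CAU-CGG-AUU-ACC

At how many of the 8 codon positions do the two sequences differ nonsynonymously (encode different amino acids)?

3

Codon 1: AUG Met / ACU Thr — nonsynonymous.
Codon 2: CCU Pro / CCU Pro — identical.
Codon 3: CGU Arg / CGU Arg — identical.
Codon 4: ACC Thr / ACU Thr — synonymous.
Codon 5: CAC His / CAU His — synonymous.
Codon 6: GAU Asp / CGG Arg — nonsynonymous.
Codon 7: AUU Ile / AUU Ile — identical.
Codon 8: CGC Arg / ACC Thr — nonsynonymous.
Nonsynonymous differences: 3.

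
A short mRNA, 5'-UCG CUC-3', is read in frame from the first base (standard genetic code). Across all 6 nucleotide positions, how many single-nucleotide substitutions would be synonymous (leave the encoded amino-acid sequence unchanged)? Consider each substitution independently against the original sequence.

6

Codon 1 (UCG, Ser): 3 synonymous substitutions.
Codon 2 (CUC, Leu): 3 synonymous substitutions.
Total: 3 + 3 = 6.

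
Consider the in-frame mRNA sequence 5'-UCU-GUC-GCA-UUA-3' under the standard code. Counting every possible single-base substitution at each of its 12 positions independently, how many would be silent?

Codon 1 (UCU, Ser): 3 synonymous substitutions.
Codon 2 (GUC, Val): 3 synonymous substitutions.
Codon 3 (GCA, Ala): 3 synonymous substitutions.
Codon 4 (UUA, Leu): 2 synonymous substitutions.
Total: 3 + 3 + 3 + 2 = 11.

11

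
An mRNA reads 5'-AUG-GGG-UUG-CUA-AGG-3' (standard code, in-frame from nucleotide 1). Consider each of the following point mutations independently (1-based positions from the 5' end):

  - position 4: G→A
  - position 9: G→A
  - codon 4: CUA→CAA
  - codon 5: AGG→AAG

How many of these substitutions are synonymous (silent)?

Codon 2: GGG (Gly) → AGG (Arg) — missense.
Codon 3: UUG (Leu) → UUA (Leu) — synonymous.
Codon 4: CUA (Leu) → CAA (Gln) — missense.
Codon 5: AGG (Arg) → AAG (Lys) — missense.
Synonymous: 1 of 4.

1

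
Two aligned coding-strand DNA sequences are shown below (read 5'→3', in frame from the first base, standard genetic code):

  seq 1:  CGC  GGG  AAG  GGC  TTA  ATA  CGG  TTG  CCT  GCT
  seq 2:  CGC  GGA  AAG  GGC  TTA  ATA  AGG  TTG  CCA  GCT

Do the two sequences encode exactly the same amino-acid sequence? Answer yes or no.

Codon 1: CGC Arg / CGC Arg — identical.
Codon 2: GGG Gly / GGA Gly — synonymous.
Codon 3: AAG Lys / AAG Lys — identical.
Codon 4: GGC Gly / GGC Gly — identical.
Codon 5: TTA Leu / TTA Leu — identical.
Codon 6: ATA Ile / ATA Ile — identical.
Codon 7: CGG Arg / AGG Arg — synonymous.
Codon 8: TTG Leu / TTG Leu — identical.
Codon 9: CCT Pro / CCA Pro — synonymous.
Codon 10: GCT Ala / GCT Ala — identical.
Nonsynonymous differences: 0 → same protein.

yes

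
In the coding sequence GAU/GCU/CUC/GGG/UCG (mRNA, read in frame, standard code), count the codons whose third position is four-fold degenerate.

Codon 1 GAU (Asp): third position 2-fold.
Codon 2 GCU (Ala): third position 4-fold.
Codon 3 CUC (Leu): third position 4-fold.
Codon 4 GGG (Gly): third position 4-fold.
Codon 5 UCG (Ser): third position 4-fold.
Four-fold degenerate third positions: 4.

4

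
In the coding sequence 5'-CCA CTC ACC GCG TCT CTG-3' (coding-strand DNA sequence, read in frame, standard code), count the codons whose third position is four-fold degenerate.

Codon 1 CCA (Pro): third position 4-fold.
Codon 2 CTC (Leu): third position 4-fold.
Codon 3 ACC (Thr): third position 4-fold.
Codon 4 GCG (Ala): third position 4-fold.
Codon 5 TCT (Ser): third position 4-fold.
Codon 6 CTG (Leu): third position 4-fold.
Four-fold degenerate third positions: 6.

6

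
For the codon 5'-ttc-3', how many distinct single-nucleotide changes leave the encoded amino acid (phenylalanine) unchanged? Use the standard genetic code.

1

Position 1: none → 0 synonymous.
Position 2: none → 0 synonymous.
Position 3: TTT → 1 synonymous.
Total: 0 + 0 + 1 = 1.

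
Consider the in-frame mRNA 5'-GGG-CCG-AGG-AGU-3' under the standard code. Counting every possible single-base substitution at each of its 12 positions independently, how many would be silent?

Codon 1 (GGG, Gly): 3 synonymous substitutions.
Codon 2 (CCG, Pro): 3 synonymous substitutions.
Codon 3 (AGG, Arg): 2 synonymous substitutions.
Codon 4 (AGU, Ser): 1 synonymous substitution.
Total: 3 + 3 + 2 + 1 = 9.

9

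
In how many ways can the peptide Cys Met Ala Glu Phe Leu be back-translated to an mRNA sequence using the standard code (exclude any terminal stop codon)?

Cys: 2 codons.
Met: 1 codon.
Ala: 4 codons.
Glu: 2 codons.
Phe: 2 codons.
Leu: 6 codons.
2 × 1 × 4 × 2 × 2 × 6 = 192.

192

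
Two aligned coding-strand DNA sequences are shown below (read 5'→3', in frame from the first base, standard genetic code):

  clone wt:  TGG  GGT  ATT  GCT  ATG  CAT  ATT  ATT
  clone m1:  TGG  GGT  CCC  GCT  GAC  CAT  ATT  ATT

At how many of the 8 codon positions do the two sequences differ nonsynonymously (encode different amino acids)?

Codon 1: TGG Trp / TGG Trp — identical.
Codon 2: GGT Gly / GGT Gly — identical.
Codon 3: ATT Ile / CCC Pro — nonsynonymous.
Codon 4: GCT Ala / GCT Ala — identical.
Codon 5: ATG Met / GAC Asp — nonsynonymous.
Codon 6: CAT His / CAT His — identical.
Codon 7: ATT Ile / ATT Ile — identical.
Codon 8: ATT Ile / ATT Ile — identical.
Nonsynonymous differences: 2.

2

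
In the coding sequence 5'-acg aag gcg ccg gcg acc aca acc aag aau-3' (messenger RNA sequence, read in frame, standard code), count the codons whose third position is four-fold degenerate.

Codon 1 ACG (Thr): third position 4-fold.
Codon 2 AAG (Lys): third position 2-fold.
Codon 3 GCG (Ala): third position 4-fold.
Codon 4 CCG (Pro): third position 4-fold.
Codon 5 GCG (Ala): third position 4-fold.
Codon 6 ACC (Thr): third position 4-fold.
Codon 7 ACA (Thr): third position 4-fold.
Codon 8 ACC (Thr): third position 4-fold.
Codon 9 AAG (Lys): third position 2-fold.
Codon 10 AAU (Asn): third position 2-fold.
Four-fold degenerate third positions: 7.

7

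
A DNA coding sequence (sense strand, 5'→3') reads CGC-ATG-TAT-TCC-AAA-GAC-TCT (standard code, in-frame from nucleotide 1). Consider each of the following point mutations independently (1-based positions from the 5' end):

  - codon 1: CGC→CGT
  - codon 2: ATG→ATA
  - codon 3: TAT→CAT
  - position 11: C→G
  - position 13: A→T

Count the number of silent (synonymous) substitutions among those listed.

Codon 1: CGC (Arg) → CGT (Arg) — synonymous.
Codon 2: ATG (Met) → ATA (Ile) — missense.
Codon 3: TAT (Tyr) → CAT (His) — missense.
Codon 4: TCC (Ser) → TGC (Cys) — missense.
Codon 5: AAA (Lys) → TAA (Stop) — nonsense.
Synonymous: 1 of 5.

1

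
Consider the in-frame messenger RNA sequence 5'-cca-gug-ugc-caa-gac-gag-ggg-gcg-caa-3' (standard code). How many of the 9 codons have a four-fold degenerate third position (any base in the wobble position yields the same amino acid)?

Codon 1 CCA (Pro): third position 4-fold.
Codon 2 GUG (Val): third position 4-fold.
Codon 3 UGC (Cys): third position 2-fold.
Codon 4 CAA (Gln): third position 2-fold.
Codon 5 GAC (Asp): third position 2-fold.
Codon 6 GAG (Glu): third position 2-fold.
Codon 7 GGG (Gly): third position 4-fold.
Codon 8 GCG (Ala): third position 4-fold.
Codon 9 CAA (Gln): third position 2-fold.
Four-fold degenerate third positions: 4.

4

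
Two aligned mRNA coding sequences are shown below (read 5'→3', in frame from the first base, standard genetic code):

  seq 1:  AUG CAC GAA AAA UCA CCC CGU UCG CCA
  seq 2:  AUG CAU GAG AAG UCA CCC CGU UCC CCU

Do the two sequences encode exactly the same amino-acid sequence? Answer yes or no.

yes

Codon 1: AUG Met / AUG Met — identical.
Codon 2: CAC His / CAU His — synonymous.
Codon 3: GAA Glu / GAG Glu — synonymous.
Codon 4: AAA Lys / AAG Lys — synonymous.
Codon 5: UCA Ser / UCA Ser — identical.
Codon 6: CCC Pro / CCC Pro — identical.
Codon 7: CGU Arg / CGU Arg — identical.
Codon 8: UCG Ser / UCC Ser — synonymous.
Codon 9: CCA Pro / CCU Pro — synonymous.
Nonsynonymous differences: 0 → same protein.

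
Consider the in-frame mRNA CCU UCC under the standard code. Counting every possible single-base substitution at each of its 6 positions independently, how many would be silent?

6

Codon 1 (CCU, Pro): 3 synonymous substitutions.
Codon 2 (UCC, Ser): 3 synonymous substitutions.
Total: 3 + 3 = 6.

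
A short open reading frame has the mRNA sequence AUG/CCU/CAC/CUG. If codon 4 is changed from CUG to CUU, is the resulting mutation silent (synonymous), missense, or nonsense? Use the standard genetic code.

Position 12 falls in codon 4: CUG → Leu.
After the substitution the codon is CUU → Leu.
Both encode Leu, so the change is synonymous.

silent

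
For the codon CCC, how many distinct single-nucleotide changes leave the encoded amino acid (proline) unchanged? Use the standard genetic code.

Position 1: none → 0 synonymous.
Position 2: none → 0 synonymous.
Position 3: CCT, CCA, CCG → 3 synonymous.
Total: 0 + 0 + 3 = 3.

3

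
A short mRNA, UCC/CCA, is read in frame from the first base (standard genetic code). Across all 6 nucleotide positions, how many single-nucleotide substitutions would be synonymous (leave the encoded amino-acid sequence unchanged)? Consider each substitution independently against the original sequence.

6

Codon 1 (UCC, Ser): 3 synonymous substitutions.
Codon 2 (CCA, Pro): 3 synonymous substitutions.
Total: 3 + 3 = 6.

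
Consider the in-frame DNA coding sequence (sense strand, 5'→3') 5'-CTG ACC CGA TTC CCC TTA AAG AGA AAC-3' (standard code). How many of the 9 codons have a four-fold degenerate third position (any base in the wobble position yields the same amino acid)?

4

Codon 1 CTG (Leu): third position 4-fold.
Codon 2 ACC (Thr): third position 4-fold.
Codon 3 CGA (Arg): third position 4-fold.
Codon 4 TTC (Phe): third position 2-fold.
Codon 5 CCC (Pro): third position 4-fold.
Codon 6 TTA (Leu): third position 2-fold.
Codon 7 AAG (Lys): third position 2-fold.
Codon 8 AGA (Arg): third position 2-fold.
Codon 9 AAC (Asn): third position 2-fold.
Four-fold degenerate third positions: 4.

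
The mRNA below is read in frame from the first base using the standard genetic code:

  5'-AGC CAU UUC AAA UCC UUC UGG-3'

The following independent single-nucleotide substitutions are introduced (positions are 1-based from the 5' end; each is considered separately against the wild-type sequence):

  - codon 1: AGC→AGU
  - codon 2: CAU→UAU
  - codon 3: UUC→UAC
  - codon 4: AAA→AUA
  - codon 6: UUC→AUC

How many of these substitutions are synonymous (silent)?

Codon 1: AGC (Ser) → AGU (Ser) — synonymous.
Codon 2: CAU (His) → UAU (Tyr) — missense.
Codon 3: UUC (Phe) → UAC (Tyr) — missense.
Codon 4: AAA (Lys) → AUA (Ile) — missense.
Codon 6: UUC (Phe) → AUC (Ile) — missense.
Synonymous: 1 of 5.

1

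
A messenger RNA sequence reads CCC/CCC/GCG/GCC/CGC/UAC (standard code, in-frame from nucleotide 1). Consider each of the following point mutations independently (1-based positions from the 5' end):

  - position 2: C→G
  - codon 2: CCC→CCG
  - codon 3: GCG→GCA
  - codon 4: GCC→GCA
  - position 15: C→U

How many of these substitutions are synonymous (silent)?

4

Codon 1: CCC (Pro) → CGC (Arg) — missense.
Codon 2: CCC (Pro) → CCG (Pro) — synonymous.
Codon 3: GCG (Ala) → GCA (Ala) — synonymous.
Codon 4: GCC (Ala) → GCA (Ala) — synonymous.
Codon 5: CGC (Arg) → CGU (Arg) — synonymous.
Synonymous: 4 of 5.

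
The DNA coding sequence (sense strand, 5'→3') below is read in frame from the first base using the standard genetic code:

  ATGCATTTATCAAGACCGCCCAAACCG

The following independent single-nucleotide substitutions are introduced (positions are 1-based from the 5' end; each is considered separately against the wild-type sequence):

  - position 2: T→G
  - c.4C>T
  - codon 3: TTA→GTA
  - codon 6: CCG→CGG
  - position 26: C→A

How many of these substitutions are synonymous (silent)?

0

Codon 1: ATG (Met) → AGG (Arg) — missense.
Codon 2: CAT (His) → TAT (Tyr) — missense.
Codon 3: TTA (Leu) → GTA (Val) — missense.
Codon 6: CCG (Pro) → CGG (Arg) — missense.
Codon 9: CCG (Pro) → CAG (Gln) — missense.
Synonymous: 0 of 5.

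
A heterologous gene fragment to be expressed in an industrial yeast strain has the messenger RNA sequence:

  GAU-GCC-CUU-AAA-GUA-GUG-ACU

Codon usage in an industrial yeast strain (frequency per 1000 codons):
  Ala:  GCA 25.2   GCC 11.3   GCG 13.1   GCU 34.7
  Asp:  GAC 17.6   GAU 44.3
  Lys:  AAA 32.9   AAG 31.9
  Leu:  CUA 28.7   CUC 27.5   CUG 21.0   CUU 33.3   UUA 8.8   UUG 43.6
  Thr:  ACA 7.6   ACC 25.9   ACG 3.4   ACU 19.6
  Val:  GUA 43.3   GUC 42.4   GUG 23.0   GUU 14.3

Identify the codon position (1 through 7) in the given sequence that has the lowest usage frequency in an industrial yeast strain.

Codon 1 GAU (Asp): 44.3 per 1000.
Codon 2 GCC (Ala): 11.3 per 1000.
Codon 3 CUU (Leu): 33.3 per 1000.
Codon 4 AAA (Lys): 32.9 per 1000.
Codon 5 GUA (Val): 43.3 per 1000.
Codon 6 GUG (Val): 23.0 per 1000.
Codon 7 ACU (Thr): 19.6 per 1000.
Lowest frequency is 11.3 at codon 2.

2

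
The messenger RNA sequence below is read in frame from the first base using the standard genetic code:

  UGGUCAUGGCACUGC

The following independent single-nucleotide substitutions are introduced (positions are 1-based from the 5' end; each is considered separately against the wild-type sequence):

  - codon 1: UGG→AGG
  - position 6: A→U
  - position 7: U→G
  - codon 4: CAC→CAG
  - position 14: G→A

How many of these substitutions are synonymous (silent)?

Codon 1: UGG (Trp) → AGG (Arg) — missense.
Codon 2: UCA (Ser) → UCU (Ser) — synonymous.
Codon 3: UGG (Trp) → GGG (Gly) — missense.
Codon 4: CAC (His) → CAG (Gln) — missense.
Codon 5: UGC (Cys) → UAC (Tyr) — missense.
Synonymous: 1 of 5.

1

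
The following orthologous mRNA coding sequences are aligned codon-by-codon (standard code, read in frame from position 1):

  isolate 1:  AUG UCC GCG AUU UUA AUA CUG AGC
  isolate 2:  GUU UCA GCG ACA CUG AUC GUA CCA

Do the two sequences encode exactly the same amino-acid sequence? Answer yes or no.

Codon 1: AUG Met / GUU Val — nonsynonymous.
Codon 2: UCC Ser / UCA Ser — synonymous.
Codon 3: GCG Ala / GCG Ala — identical.
Codon 4: AUU Ile / ACA Thr — nonsynonymous.
Codon 5: UUA Leu / CUG Leu — synonymous.
Codon 6: AUA Ile / AUC Ile — synonymous.
Codon 7: CUG Leu / GUA Val — nonsynonymous.
Codon 8: AGC Ser / CCA Pro — nonsynonymous.
Nonsynonymous differences: 4 → different protein.

no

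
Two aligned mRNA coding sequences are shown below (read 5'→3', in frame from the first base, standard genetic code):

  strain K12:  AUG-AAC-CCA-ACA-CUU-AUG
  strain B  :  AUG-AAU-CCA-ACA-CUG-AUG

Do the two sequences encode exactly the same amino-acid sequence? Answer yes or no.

Codon 1: AUG Met / AUG Met — identical.
Codon 2: AAC Asn / AAU Asn — synonymous.
Codon 3: CCA Pro / CCA Pro — identical.
Codon 4: ACA Thr / ACA Thr — identical.
Codon 5: CUU Leu / CUG Leu — synonymous.
Codon 6: AUG Met / AUG Met — identical.
Nonsynonymous differences: 0 → same protein.

yes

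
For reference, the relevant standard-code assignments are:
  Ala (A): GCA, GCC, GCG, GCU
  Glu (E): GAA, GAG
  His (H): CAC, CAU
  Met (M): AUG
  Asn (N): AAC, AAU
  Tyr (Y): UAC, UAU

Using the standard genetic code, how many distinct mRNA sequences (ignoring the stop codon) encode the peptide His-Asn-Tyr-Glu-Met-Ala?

64

His: 2 codons.
Asn: 2 codons.
Tyr: 2 codons.
Glu: 2 codons.
Met: 1 codon.
Ala: 4 codons.
2 × 2 × 2 × 2 × 1 × 4 = 64.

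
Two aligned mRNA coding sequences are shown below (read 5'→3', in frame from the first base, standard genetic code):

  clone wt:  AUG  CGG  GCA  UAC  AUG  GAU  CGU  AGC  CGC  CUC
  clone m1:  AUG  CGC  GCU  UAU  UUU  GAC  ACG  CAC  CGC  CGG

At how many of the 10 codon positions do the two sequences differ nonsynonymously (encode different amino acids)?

Codon 1: AUG Met / AUG Met — identical.
Codon 2: CGG Arg / CGC Arg — synonymous.
Codon 3: GCA Ala / GCU Ala — synonymous.
Codon 4: UAC Tyr / UAU Tyr — synonymous.
Codon 5: AUG Met / UUU Phe — nonsynonymous.
Codon 6: GAU Asp / GAC Asp — synonymous.
Codon 7: CGU Arg / ACG Thr — nonsynonymous.
Codon 8: AGC Ser / CAC His — nonsynonymous.
Codon 9: CGC Arg / CGC Arg — identical.
Codon 10: CUC Leu / CGG Arg — nonsynonymous.
Nonsynonymous differences: 4.

4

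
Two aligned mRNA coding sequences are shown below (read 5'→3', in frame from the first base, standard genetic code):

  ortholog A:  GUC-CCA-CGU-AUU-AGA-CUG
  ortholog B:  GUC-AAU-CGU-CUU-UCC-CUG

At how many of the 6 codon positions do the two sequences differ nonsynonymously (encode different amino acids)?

Codon 1: GUC Val / GUC Val — identical.
Codon 2: CCA Pro / AAU Asn — nonsynonymous.
Codon 3: CGU Arg / CGU Arg — identical.
Codon 4: AUU Ile / CUU Leu — nonsynonymous.
Codon 5: AGA Arg / UCC Ser — nonsynonymous.
Codon 6: CUG Leu / CUG Leu — identical.
Nonsynonymous differences: 3.

3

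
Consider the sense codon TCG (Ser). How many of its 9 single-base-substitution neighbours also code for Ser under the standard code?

Position 1: none → 0 synonymous.
Position 2: none → 0 synonymous.
Position 3: TCT, TCC, TCA → 3 synonymous.
Total: 0 + 0 + 3 = 3.

3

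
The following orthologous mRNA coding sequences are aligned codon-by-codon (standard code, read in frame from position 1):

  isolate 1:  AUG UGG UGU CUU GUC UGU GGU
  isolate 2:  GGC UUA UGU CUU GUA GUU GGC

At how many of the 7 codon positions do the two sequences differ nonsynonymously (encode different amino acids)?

3

Codon 1: AUG Met / GGC Gly — nonsynonymous.
Codon 2: UGG Trp / UUA Leu — nonsynonymous.
Codon 3: UGU Cys / UGU Cys — identical.
Codon 4: CUU Leu / CUU Leu — identical.
Codon 5: GUC Val / GUA Val — synonymous.
Codon 6: UGU Cys / GUU Val — nonsynonymous.
Codon 7: GGU Gly / GGC Gly — synonymous.
Nonsynonymous differences: 3.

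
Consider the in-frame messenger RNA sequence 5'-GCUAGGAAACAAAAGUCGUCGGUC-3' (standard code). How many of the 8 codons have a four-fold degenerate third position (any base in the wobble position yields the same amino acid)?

Codon 1 GCU (Ala): third position 4-fold.
Codon 2 AGG (Arg): third position 2-fold.
Codon 3 AAA (Lys): third position 2-fold.
Codon 4 CAA (Gln): third position 2-fold.
Codon 5 AAG (Lys): third position 2-fold.
Codon 6 UCG (Ser): third position 4-fold.
Codon 7 UCG (Ser): third position 4-fold.
Codon 8 GUC (Val): third position 4-fold.
Four-fold degenerate third positions: 4.

4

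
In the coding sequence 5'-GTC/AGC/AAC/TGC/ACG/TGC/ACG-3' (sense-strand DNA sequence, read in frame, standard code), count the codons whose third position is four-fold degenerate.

Codon 1 GTC (Val): third position 4-fold.
Codon 2 AGC (Ser): third position 2-fold.
Codon 3 AAC (Asn): third position 2-fold.
Codon 4 TGC (Cys): third position 2-fold.
Codon 5 ACG (Thr): third position 4-fold.
Codon 6 TGC (Cys): third position 2-fold.
Codon 7 ACG (Thr): third position 4-fold.
Four-fold degenerate third positions: 3.

3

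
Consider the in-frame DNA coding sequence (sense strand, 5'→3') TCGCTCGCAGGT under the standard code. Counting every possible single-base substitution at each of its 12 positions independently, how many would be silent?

Codon 1 (TCG, Ser): 3 synonymous substitutions.
Codon 2 (CTC, Leu): 3 synonymous substitutions.
Codon 3 (GCA, Ala): 3 synonymous substitutions.
Codon 4 (GGT, Gly): 3 synonymous substitutions.
Total: 3 + 3 + 3 + 3 = 12.

12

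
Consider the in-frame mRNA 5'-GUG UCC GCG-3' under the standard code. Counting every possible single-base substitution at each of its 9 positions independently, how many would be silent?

9

Codon 1 (GUG, Val): 3 synonymous substitutions.
Codon 2 (UCC, Ser): 3 synonymous substitutions.
Codon 3 (GCG, Ala): 3 synonymous substitutions.
Total: 3 + 3 + 3 = 9.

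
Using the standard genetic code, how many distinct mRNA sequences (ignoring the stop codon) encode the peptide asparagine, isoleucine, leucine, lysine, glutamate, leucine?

Asn: 2 codons.
Ile: 3 codons.
Leu: 6 codons.
Lys: 2 codons.
Glu: 2 codons.
Leu: 6 codons.
2 × 3 × 6 × 2 × 2 × 6 = 864.

864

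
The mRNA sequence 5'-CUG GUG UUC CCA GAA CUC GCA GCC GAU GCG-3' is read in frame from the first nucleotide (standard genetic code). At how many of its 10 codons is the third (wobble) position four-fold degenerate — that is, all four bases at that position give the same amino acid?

7

Codon 1 CUG (Leu): third position 4-fold.
Codon 2 GUG (Val): third position 4-fold.
Codon 3 UUC (Phe): third position 2-fold.
Codon 4 CCA (Pro): third position 4-fold.
Codon 5 GAA (Glu): third position 2-fold.
Codon 6 CUC (Leu): third position 4-fold.
Codon 7 GCA (Ala): third position 4-fold.
Codon 8 GCC (Ala): third position 4-fold.
Codon 9 GAU (Asp): third position 2-fold.
Codon 10 GCG (Ala): third position 4-fold.
Four-fold degenerate third positions: 7.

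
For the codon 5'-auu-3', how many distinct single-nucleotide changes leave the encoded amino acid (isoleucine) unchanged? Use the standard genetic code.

Position 1: none → 0 synonymous.
Position 2: none → 0 synonymous.
Position 3: AUC, AUA → 2 synonymous.
Total: 0 + 0 + 2 = 2.

2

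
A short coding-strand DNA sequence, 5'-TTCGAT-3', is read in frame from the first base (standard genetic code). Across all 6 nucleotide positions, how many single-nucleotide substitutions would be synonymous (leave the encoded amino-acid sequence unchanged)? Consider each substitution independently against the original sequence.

Codon 1 (TTC, Phe): 1 synonymous substitution.
Codon 2 (GAT, Asp): 1 synonymous substitution.
Total: 1 + 1 = 2.

2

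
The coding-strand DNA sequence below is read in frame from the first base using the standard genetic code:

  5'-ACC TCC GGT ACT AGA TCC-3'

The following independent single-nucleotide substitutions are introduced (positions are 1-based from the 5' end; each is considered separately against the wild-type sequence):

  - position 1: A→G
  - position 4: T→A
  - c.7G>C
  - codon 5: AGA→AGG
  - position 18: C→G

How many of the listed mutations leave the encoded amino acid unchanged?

2

Codon 1: ACC (Thr) → GCC (Ala) — missense.
Codon 2: TCC (Ser) → ACC (Thr) — missense.
Codon 3: GGT (Gly) → CGT (Arg) — missense.
Codon 5: AGA (Arg) → AGG (Arg) — synonymous.
Codon 6: TCC (Ser) → TCG (Ser) — synonymous.
Synonymous: 2 of 5.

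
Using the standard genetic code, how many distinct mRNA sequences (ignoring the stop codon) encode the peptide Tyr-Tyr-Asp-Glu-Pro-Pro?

256

Tyr: 2 codons.
Tyr: 2 codons.
Asp: 2 codons.
Glu: 2 codons.
Pro: 4 codons.
Pro: 4 codons.
2 × 2 × 2 × 2 × 4 × 4 = 256.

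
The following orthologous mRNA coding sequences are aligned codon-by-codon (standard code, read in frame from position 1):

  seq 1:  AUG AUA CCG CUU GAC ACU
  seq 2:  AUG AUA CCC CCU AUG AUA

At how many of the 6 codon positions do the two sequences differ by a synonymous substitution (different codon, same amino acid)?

1

Codon 1: AUG Met / AUG Met — identical.
Codon 2: AUA Ile / AUA Ile — identical.
Codon 3: CCG Pro / CCC Pro — synonymous.
Codon 4: CUU Leu / CCU Pro — nonsynonymous.
Codon 5: GAC Asp / AUG Met — nonsynonymous.
Codon 6: ACU Thr / AUA Ile — nonsynonymous.
Synonymous differences: 1.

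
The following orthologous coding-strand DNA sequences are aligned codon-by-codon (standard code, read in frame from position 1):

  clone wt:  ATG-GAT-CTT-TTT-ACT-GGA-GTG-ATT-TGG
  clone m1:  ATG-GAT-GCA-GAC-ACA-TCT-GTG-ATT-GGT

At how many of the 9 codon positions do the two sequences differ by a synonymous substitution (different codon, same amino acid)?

Codon 1: ATG Met / ATG Met — identical.
Codon 2: GAT Asp / GAT Asp — identical.
Codon 3: CTT Leu / GCA Ala — nonsynonymous.
Codon 4: TTT Phe / GAC Asp — nonsynonymous.
Codon 5: ACT Thr / ACA Thr — synonymous.
Codon 6: GGA Gly / TCT Ser — nonsynonymous.
Codon 7: GTG Val / GTG Val — identical.
Codon 8: ATT Ile / ATT Ile — identical.
Codon 9: TGG Trp / GGT Gly — nonsynonymous.
Synonymous differences: 1.

1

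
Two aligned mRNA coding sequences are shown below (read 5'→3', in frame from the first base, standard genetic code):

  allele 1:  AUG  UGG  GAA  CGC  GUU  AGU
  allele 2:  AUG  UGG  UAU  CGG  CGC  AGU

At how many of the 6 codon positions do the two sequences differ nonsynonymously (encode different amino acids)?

2

Codon 1: AUG Met / AUG Met — identical.
Codon 2: UGG Trp / UGG Trp — identical.
Codon 3: GAA Glu / UAU Tyr — nonsynonymous.
Codon 4: CGC Arg / CGG Arg — synonymous.
Codon 5: GUU Val / CGC Arg — nonsynonymous.
Codon 6: AGU Ser / AGU Ser — identical.
Nonsynonymous differences: 2.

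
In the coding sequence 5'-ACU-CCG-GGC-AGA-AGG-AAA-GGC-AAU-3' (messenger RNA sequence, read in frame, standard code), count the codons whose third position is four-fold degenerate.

4

Codon 1 ACU (Thr): third position 4-fold.
Codon 2 CCG (Pro): third position 4-fold.
Codon 3 GGC (Gly): third position 4-fold.
Codon 4 AGA (Arg): third position 2-fold.
Codon 5 AGG (Arg): third position 2-fold.
Codon 6 AAA (Lys): third position 2-fold.
Codon 7 GGC (Gly): third position 4-fold.
Codon 8 AAU (Asn): third position 2-fold.
Four-fold degenerate third positions: 4.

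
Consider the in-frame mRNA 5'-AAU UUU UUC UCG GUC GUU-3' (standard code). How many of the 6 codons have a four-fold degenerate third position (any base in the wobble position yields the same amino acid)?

3

Codon 1 AAU (Asn): third position 2-fold.
Codon 2 UUU (Phe): third position 2-fold.
Codon 3 UUC (Phe): third position 2-fold.
Codon 4 UCG (Ser): third position 4-fold.
Codon 5 GUC (Val): third position 4-fold.
Codon 6 GUU (Val): third position 4-fold.
Four-fold degenerate third positions: 3.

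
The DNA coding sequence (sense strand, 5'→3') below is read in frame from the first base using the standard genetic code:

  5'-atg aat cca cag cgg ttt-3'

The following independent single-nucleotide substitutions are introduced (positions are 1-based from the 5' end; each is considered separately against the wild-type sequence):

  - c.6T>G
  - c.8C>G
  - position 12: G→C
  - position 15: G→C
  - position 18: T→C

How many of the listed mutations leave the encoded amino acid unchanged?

2

Codon 2: AAT (Asn) → AAG (Lys) — missense.
Codon 3: CCA (Pro) → CGA (Arg) — missense.
Codon 4: CAG (Gln) → CAC (His) — missense.
Codon 5: CGG (Arg) → CGC (Arg) — synonymous.
Codon 6: TTT (Phe) → TTC (Phe) — synonymous.
Synonymous: 2 of 5.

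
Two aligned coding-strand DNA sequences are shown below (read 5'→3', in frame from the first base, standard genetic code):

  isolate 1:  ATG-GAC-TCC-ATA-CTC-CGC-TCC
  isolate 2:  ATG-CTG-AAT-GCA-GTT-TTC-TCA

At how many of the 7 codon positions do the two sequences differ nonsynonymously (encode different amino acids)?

Codon 1: ATG Met / ATG Met — identical.
Codon 2: GAC Asp / CTG Leu — nonsynonymous.
Codon 3: TCC Ser / AAT Asn — nonsynonymous.
Codon 4: ATA Ile / GCA Ala — nonsynonymous.
Codon 5: CTC Leu / GTT Val — nonsynonymous.
Codon 6: CGC Arg / TTC Phe — nonsynonymous.
Codon 7: TCC Ser / TCA Ser — synonymous.
Nonsynonymous differences: 5.

5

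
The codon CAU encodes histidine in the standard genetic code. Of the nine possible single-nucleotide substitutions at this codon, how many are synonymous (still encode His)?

1

Position 1: none → 0 synonymous.
Position 2: none → 0 synonymous.
Position 3: CAC → 1 synonymous.
Total: 0 + 0 + 1 = 1.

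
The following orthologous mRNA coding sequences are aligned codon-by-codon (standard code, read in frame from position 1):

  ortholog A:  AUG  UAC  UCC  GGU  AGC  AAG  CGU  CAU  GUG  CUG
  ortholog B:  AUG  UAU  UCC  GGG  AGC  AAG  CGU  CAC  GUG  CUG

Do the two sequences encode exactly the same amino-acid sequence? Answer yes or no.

yes

Codon 1: AUG Met / AUG Met — identical.
Codon 2: UAC Tyr / UAU Tyr — synonymous.
Codon 3: UCC Ser / UCC Ser — identical.
Codon 4: GGU Gly / GGG Gly — synonymous.
Codon 5: AGC Ser / AGC Ser — identical.
Codon 6: AAG Lys / AAG Lys — identical.
Codon 7: CGU Arg / CGU Arg — identical.
Codon 8: CAU His / CAC His — synonymous.
Codon 9: GUG Val / GUG Val — identical.
Codon 10: CUG Leu / CUG Leu — identical.
Nonsynonymous differences: 0 → same protein.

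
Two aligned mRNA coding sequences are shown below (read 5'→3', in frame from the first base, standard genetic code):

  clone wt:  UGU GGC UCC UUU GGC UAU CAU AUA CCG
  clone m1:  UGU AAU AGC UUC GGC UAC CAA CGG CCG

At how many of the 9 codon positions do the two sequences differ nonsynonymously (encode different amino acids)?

3

Codon 1: UGU Cys / UGU Cys — identical.
Codon 2: GGC Gly / AAU Asn — nonsynonymous.
Codon 3: UCC Ser / AGC Ser — synonymous.
Codon 4: UUU Phe / UUC Phe — synonymous.
Codon 5: GGC Gly / GGC Gly — identical.
Codon 6: UAU Tyr / UAC Tyr — synonymous.
Codon 7: CAU His / CAA Gln — nonsynonymous.
Codon 8: AUA Ile / CGG Arg — nonsynonymous.
Codon 9: CCG Pro / CCG Pro — identical.
Nonsynonymous differences: 3.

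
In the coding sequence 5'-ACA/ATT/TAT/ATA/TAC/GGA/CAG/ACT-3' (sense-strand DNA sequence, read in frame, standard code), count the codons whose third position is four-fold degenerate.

Codon 1 ACA (Thr): third position 4-fold.
Codon 2 ATT (Ile): third position 3-fold.
Codon 3 TAT (Tyr): third position 2-fold.
Codon 4 ATA (Ile): third position 3-fold.
Codon 5 TAC (Tyr): third position 2-fold.
Codon 6 GGA (Gly): third position 4-fold.
Codon 7 CAG (Gln): third position 2-fold.
Codon 8 ACT (Thr): third position 4-fold.
Four-fold degenerate third positions: 3.

3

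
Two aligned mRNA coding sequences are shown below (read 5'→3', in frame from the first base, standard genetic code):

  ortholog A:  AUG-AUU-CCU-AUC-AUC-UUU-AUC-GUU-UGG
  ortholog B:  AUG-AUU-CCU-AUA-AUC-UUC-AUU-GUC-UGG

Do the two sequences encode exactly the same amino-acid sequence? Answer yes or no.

yes

Codon 1: AUG Met / AUG Met — identical.
Codon 2: AUU Ile / AUU Ile — identical.
Codon 3: CCU Pro / CCU Pro — identical.
Codon 4: AUC Ile / AUA Ile — synonymous.
Codon 5: AUC Ile / AUC Ile — identical.
Codon 6: UUU Phe / UUC Phe — synonymous.
Codon 7: AUC Ile / AUU Ile — synonymous.
Codon 8: GUU Val / GUC Val — synonymous.
Codon 9: UGG Trp / UGG Trp — identical.
Nonsynonymous differences: 0 → same protein.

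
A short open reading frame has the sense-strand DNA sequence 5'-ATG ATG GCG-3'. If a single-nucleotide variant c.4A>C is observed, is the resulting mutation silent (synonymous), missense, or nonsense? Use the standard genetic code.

Position 4 falls in codon 2: ATG → Met.
After the substitution the codon is CTG → Leu.
Met ≠ Leu, so this is a missense mutation.

missense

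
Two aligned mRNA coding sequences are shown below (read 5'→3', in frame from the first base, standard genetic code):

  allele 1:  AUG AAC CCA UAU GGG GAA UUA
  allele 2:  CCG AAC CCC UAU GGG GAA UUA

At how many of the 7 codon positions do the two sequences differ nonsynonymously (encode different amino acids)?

Codon 1: AUG Met / CCG Pro — nonsynonymous.
Codon 2: AAC Asn / AAC Asn — identical.
Codon 3: CCA Pro / CCC Pro — synonymous.
Codon 4: UAU Tyr / UAU Tyr — identical.
Codon 5: GGG Gly / GGG Gly — identical.
Codon 6: GAA Glu / GAA Glu — identical.
Codon 7: UUA Leu / UUA Leu — identical.
Nonsynonymous differences: 1.

1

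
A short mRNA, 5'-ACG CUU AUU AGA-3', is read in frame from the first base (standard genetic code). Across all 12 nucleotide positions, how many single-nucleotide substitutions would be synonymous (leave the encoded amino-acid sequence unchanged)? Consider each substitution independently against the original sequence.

Codon 1 (ACG, Thr): 3 synonymous substitutions.
Codon 2 (CUU, Leu): 3 synonymous substitutions.
Codon 3 (AUU, Ile): 2 synonymous substitutions.
Codon 4 (AGA, Arg): 2 synonymous substitutions.
Total: 3 + 3 + 2 + 2 = 10.

10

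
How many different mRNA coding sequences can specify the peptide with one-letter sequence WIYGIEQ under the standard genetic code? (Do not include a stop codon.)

Trp: 1 codon.
Ile: 3 codons.
Tyr: 2 codons.
Gly: 4 codons.
Ile: 3 codons.
Glu: 2 codons.
Gln: 2 codons.
1 × 3 × 2 × 4 × 3 × 2 × 2 = 288.

288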